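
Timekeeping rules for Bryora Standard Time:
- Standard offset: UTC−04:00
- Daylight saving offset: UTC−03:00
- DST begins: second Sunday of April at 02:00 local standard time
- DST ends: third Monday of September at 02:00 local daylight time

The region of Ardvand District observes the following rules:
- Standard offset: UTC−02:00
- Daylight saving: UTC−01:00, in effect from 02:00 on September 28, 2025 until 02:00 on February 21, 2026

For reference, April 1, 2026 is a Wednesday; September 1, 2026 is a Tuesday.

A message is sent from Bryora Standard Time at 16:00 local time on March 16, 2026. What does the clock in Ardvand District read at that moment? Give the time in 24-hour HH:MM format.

1 April 2026 is a Wednesday, so the first Sunday is April 5 and the second is April 12.
1 September 2026 is a Tuesday, so the first Monday is September 7 and the third is September 21.
March 16, 2026 is outside the daylight-saving period (12 April – 21 September), so Bryora Standard Time is on standard time, UTC−04:00.
16:00 Bryora Standard Time + 4h = 20:00 UTC.
At the standard offset (UTC−02:00), 20:00 UTC − 2h = 18:00 Ardvand District standard time.
Daylight saving runs 28 September 2025 – 21 February 2026; the standard-time date in Ardvand District, March 16, 2026, is outside that window, so Ardvand District is on standard time at UTC−02:00.
20:00 UTC − 2h = 18:00 Ardvand District.

18:00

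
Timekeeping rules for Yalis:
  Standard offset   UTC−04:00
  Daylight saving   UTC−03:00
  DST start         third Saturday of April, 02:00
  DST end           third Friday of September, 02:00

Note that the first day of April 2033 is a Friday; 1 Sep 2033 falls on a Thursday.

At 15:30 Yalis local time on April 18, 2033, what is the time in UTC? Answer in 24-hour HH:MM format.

18:30

1 April 2033 is a Friday, so the first Saturday is April 2 and the third is April 16.
1 September 2033 is a Thursday, so the first Friday is September 2 and the third is September 16.
April 18, 2033 lies within the daylight-saving period (16 April – 16 September), so Yalis is on daylight time, UTC−03:00.
15:30 local + 3h = 18:30 UTC.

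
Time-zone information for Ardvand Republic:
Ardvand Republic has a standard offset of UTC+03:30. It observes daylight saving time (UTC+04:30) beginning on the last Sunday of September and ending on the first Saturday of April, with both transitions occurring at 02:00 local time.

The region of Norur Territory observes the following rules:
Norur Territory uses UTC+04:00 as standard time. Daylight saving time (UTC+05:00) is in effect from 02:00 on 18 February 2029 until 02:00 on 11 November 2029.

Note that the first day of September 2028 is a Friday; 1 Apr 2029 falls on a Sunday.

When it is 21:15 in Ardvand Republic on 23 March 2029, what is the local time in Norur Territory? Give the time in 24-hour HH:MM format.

21:45

1 September 2028 is a Friday, so Sundays fall on 3, 10, 17, 24; the last is September 24.
1 April 2029 is a Sunday, so the first Saturday is April 7.
Daylight saving runs 24 September 2028 – 7 April 2029; 23 March 2029 is inside that window, so Ardvand Republic is at UTC+04:30.
21:15 Ardvand Republic − 4h30m = 16:45 UTC.
At the standard offset (UTC+04:00), 16:45 UTC + 4h = 20:45 Norur Territory standard time.
The standard-time date in Norur Territory, 23 March 2029, falls between 18 February and 11 November, so daylight saving is in effect and Norur Territory is at UTC+05:00.
16:45 UTC + 5h = 21:45 Norur Territory.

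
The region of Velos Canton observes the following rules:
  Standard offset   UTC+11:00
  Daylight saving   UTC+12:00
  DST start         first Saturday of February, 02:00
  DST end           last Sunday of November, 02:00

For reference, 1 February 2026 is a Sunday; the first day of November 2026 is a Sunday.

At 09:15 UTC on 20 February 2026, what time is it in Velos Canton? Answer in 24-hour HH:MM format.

1 February 2026 is a Sunday, so the first Saturday is February 7.
1 November 2026 is a Sunday, so Sundays fall on 1, 8, 15, 22, 29; the last is November 29.
At the standard offset (UTC+11:00), 09:15 UTC + 11h = 20:15 Velos Canton standard time.
The standard-time date in Velos Canton, 20 February 2026, falls between 7 February and 29 November, so daylight saving is in effect and Velos Canton is at UTC+12:00.
09:15 UTC + 12h = 21:15 local.

21:15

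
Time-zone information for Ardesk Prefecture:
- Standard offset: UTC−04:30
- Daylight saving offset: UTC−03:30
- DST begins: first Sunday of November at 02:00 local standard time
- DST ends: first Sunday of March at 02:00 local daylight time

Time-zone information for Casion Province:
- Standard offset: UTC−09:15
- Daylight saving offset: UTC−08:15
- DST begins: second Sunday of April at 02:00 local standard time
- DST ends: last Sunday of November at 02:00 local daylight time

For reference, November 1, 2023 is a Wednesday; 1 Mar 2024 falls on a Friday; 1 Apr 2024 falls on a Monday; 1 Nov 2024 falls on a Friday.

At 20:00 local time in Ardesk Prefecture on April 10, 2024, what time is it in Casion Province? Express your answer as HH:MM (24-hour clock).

1 November 2023 is a Wednesday, so the first Sunday is November 5.
1 March 2024 is a Friday, so the first Sunday is March 3.
April 10, 2024 does not fall between 5 November 2023 and 3 March 2024, so daylight saving is not in effect and Ardesk Prefecture is at UTC−04:30.
20:00 Ardesk Prefecture + 4h30m = 00:30 UTC (rolling into the next day, 11 April 2024).
1 April 2024 is a Monday, so the first Sunday is April 7 and the second is April 14.
1 November 2024 is a Friday, so Sundays fall on 3, 10, 17, 24; the last is November 24.
At the standard offset (UTC−09:15), 00:30 UTC − 9h15m = 15:15 Casion Province standard time (rolling into the previous day, 10 April 2024).
Daylight saving runs 14 April – 24 November; the standard-time date in Casion Province, April 10, 2024, is outside that window, so Casion Province is on standard time at UTC−09:15.
00:30 UTC − 9h15m = 15:15 Casion Province (rolling into the previous day, 10 April 2024).

15:15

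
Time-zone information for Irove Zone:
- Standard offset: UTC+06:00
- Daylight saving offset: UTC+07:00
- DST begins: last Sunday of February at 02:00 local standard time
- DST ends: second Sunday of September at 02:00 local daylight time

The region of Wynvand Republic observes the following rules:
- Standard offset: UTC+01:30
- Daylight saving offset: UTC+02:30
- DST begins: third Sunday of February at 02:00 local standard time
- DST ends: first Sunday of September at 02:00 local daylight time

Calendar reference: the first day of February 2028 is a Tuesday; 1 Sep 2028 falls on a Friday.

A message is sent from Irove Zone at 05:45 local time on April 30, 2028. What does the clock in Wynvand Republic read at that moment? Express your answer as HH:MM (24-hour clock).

01:15

1 February 2028 is a Tuesday, so Sundays fall on 6, 13, 20, 27; the last is February 27.
1 September 2028 is a Friday, so the first Sunday is September 3 and the second is September 10.
Daylight saving runs 27 February – 10 September; April 30, 2028 is inside that window, so Irove Zone is at UTC+07:00.
05:45 Irove Zone − 7h = 22:45 UTC (rolling into the previous day, 29 April 2028).
1 February 2028 is a Tuesday, so the first Sunday is February 6 and the third is February 20.
1 September 2028 is a Friday, so the first Sunday is September 3.
At the standard offset (UTC+01:30), 22:45 UTC + 1h30m = 00:15 Wynvand Republic standard time (rolling into the next day, 30 April 2028).
The standard-time date in Wynvand Republic, April 30, 2028, lies within the daylight-saving period (20 February – 3 September), so Wynvand Republic is on daylight time, UTC+02:30.
22:45 UTC + 2h30m = 01:15 Wynvand Republic (rolling into the next day, 30 April 2028).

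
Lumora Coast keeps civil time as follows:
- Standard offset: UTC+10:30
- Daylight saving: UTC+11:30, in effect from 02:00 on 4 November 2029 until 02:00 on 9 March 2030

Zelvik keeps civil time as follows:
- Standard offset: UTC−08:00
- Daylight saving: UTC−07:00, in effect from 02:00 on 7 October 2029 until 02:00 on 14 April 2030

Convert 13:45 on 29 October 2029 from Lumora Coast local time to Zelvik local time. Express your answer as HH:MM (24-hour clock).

Daylight saving runs 4 November 2029 – 9 March 2030; 29 October 2029 is outside that window, so Lumora Coast is on standard time at UTC+10:30.
13:45 Lumora Coast − 10h30m = 03:15 UTC.
At the standard offset (UTC−08:00), 03:15 UTC − 8h = 19:15 Zelvik standard time (rolling into the previous day, 28 October 2029).
The standard-time date in Zelvik, 28 October 2029, falls between 7 October 2029 and 14 April 2030, so daylight saving is in effect and Zelvik is at UTC−07:00.
03:15 UTC − 7h = 20:15 Zelvik (rolling into the previous day, 28 October 2029).

20:15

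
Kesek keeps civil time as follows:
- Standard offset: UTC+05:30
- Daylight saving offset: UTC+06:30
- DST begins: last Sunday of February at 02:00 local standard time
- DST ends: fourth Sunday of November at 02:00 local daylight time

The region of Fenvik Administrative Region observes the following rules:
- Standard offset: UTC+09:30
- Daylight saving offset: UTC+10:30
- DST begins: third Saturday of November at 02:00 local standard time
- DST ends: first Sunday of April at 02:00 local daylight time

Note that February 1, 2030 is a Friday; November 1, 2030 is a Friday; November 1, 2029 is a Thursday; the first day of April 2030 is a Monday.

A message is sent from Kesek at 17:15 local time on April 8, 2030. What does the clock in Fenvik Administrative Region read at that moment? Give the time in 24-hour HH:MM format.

1 February 2030 is a Friday, so Sundays fall on 3, 10, 17, 24; the last is February 24.
1 November 2030 is a Friday, so the first Sunday is November 3 and the fourth is November 24.
Daylight saving runs 24 February – 24 November; April 8, 2030 is inside that window, so Kesek is at UTC+06:30.
17:15 Kesek − 6h30m = 10:45 UTC.
1 November 2029 is a Thursday, so the first Saturday is November 3 and the third is November 17.
1 April 2030 is a Monday, so the first Sunday is April 7.
At the standard offset (UTC+09:30), 10:45 UTC + 9h30m = 20:15 Fenvik Administrative Region standard time.
Daylight saving runs 17 November 2029 – 7 April 2030; the standard-time date in Fenvik Administrative Region, April 8, 2030, is outside that window, so Fenvik Administrative Region is on standard time at UTC+09:30.
10:45 UTC + 9h30m = 20:15 Fenvik Administrative Region.

20:15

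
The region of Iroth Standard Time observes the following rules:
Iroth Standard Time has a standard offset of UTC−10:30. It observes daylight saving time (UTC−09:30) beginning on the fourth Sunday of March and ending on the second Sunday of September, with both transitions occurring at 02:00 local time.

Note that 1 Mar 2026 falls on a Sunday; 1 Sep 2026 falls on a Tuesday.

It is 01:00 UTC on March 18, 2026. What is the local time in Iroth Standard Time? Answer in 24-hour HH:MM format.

1 March 2026 is a Sunday, so the first Sunday is March 1 and the fourth is March 22.
1 September 2026 is a Tuesday, so the first Sunday is September 6 and the second is September 13.
At the standard offset (UTC−10:30), 01:00 UTC − 10h30m = 14:30 Iroth Standard Time standard time (rolling into the previous day, 17 March 2026).
Daylight saving runs 22 March – 13 September; the standard-time date in Iroth Standard Time, March 17, 2026, is outside that window, so Iroth Standard Time is on standard time at UTC−10:30.
01:00 UTC − 10h30m = 14:30 local (rolling into the previous day, 17 March 2026).

14:30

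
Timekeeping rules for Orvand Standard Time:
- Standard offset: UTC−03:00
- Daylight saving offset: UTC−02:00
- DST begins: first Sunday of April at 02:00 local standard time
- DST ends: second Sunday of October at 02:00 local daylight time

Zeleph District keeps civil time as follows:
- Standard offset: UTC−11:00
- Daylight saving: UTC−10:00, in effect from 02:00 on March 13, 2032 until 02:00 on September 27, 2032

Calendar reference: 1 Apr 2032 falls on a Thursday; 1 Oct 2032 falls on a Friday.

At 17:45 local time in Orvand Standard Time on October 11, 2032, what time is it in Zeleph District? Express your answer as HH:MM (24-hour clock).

1 April 2032 is a Thursday, so the first Sunday is April 4.
1 October 2032 is a Friday, so the first Sunday is October 3 and the second is October 10.
October 11, 2032 is outside the daylight-saving period (4 April – 10 October), so Orvand Standard Time is on standard time, UTC−03:00.
17:45 Orvand Standard Time + 3h = 20:45 UTC.
At the standard offset (UTC−11:00), 20:45 UTC − 11h = 09:45 Zeleph District standard time.
The standard-time date in Zeleph District, October 11, 2032, does not fall between 13 March and 27 September, so daylight saving is not in effect and Zeleph District is at UTC−11:00.
20:45 UTC − 11h = 09:45 Zeleph District.

09:45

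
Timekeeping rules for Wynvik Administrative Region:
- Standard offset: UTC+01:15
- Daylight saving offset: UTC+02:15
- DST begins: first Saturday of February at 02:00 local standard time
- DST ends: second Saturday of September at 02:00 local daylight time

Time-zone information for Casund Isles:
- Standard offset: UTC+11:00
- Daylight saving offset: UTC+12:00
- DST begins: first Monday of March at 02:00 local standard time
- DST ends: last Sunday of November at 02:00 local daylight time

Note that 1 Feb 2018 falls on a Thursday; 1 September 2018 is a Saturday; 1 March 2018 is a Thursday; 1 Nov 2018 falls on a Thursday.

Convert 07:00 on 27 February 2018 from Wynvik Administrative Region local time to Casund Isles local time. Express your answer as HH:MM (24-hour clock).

15:45

1 February 2018 is a Thursday, so the first Saturday is February 3.
1 September 2018 is a Saturday, so the first Saturday is September 1 and the second is September 8.
Daylight saving runs 3 February – 8 September; 27 February 2018 is inside that window, so Wynvik Administrative Region is at UTC+02:15.
07:00 Wynvik Administrative Region − 2h15m = 04:45 UTC.
1 March 2018 is a Thursday, so the first Monday is March 5.
1 November 2018 is a Thursday, so Sundays fall on 4, 11, 18, 25; the last is November 25.
At the standard offset (UTC+11:00), 04:45 UTC + 11h = 15:45 Casund Isles standard time.
The standard-time date in Casund Isles, 27 February 2018, does not fall between 5 March and 25 November, so daylight saving is not in effect and Casund Isles is at UTC+11:00.
04:45 UTC + 11h = 15:45 Casund Isles.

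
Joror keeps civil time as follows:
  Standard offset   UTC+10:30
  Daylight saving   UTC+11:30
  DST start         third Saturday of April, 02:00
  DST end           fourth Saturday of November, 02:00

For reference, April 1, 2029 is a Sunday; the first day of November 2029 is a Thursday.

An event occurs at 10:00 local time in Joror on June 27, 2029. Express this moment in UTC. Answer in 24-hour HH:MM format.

1 April 2029 is a Sunday, so the first Saturday is April 7 and the third is April 21.
1 November 2029 is a Thursday, so the first Saturday is November 3 and the fourth is November 24.
Daylight saving runs 21 April – 24 November; June 27, 2029 is inside that window, so Joror is at UTC+11:30.
10:00 local − 11h30m = 22:30 UTC (rolling into the previous day, 26 June 2029).

22:30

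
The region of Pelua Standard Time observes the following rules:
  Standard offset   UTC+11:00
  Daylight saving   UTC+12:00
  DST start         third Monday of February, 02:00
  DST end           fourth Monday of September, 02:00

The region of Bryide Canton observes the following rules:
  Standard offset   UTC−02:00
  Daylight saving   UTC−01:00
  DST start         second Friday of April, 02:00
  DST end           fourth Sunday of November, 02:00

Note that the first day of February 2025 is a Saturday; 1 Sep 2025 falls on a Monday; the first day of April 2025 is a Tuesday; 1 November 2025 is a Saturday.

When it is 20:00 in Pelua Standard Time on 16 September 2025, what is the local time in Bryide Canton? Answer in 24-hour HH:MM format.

1 February 2025 is a Saturday, so the first Monday is February 3 and the third is February 17.
1 September 2025 is a Monday, so the first Monday is September 1 and the fourth is September 22.
16 September 2025 falls between 17 February and 22 September, so daylight saving is in effect and Pelua Standard Time is at UTC+12:00.
20:00 Pelua Standard Time − 12h = 08:00 UTC.
1 April 2025 is a Tuesday, so the first Friday is April 4 and the second is April 11.
1 November 2025 is a Saturday, so the first Sunday is November 2 and the fourth is November 23.
At the standard offset (UTC−02:00), 08:00 UTC − 2h = 06:00 Bryide Canton standard time.
Daylight saving runs 11 April – 23 November; the standard-time date in Bryide Canton, 16 September 2025, is inside that window, so Bryide Canton is at UTC−01:00.
08:00 UTC − 1h = 07:00 Bryide Canton.

07:00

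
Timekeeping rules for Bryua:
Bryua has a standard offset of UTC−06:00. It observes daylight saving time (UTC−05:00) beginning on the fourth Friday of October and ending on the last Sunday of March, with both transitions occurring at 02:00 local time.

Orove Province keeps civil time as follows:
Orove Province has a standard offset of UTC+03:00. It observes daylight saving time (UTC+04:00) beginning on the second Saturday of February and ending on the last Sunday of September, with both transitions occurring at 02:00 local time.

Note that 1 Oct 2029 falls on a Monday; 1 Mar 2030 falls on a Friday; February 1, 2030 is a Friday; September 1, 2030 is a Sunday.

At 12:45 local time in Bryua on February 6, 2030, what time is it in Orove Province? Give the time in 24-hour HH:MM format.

20:45

1 October 2029 is a Monday, so the first Friday is October 5 and the fourth is October 26.
1 March 2030 is a Friday, so Sundays fall on 3, 10, 17, 24, 31; the last is March 31.
February 6, 2030 lies within the daylight-saving period (26 October 2029 – 31 March 2030), so Bryua is on daylight time, UTC−05:00.
12:45 Bryua + 5h = 17:45 UTC.
1 February 2030 is a Friday, so the first Saturday is February 2 and the second is February 9.
1 September 2030 is a Sunday, so Sundays fall on 1, 8, 15, 22, 29; the last is September 29.
At the standard offset (UTC+03:00), 17:45 UTC + 3h = 20:45 Orove Province standard time.
Daylight saving runs 9 February – 29 September; the standard-time date in Orove Province, February 6, 2030, is outside that window, so Orove Province is on standard time at UTC+03:00.
17:45 UTC + 3h = 20:45 Orove Province.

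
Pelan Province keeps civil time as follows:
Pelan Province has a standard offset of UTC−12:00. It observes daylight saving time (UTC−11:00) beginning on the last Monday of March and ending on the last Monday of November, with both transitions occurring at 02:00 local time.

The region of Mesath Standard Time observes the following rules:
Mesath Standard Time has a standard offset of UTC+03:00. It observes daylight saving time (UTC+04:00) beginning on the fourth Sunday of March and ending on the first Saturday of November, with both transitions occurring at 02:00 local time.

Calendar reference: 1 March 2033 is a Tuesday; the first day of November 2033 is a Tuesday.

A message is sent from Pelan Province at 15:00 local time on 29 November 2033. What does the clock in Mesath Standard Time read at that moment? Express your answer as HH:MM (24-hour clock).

1 March 2033 is a Tuesday, so Mondays fall on 7, 14, 21, 28; the last is March 28.
1 November 2033 is a Tuesday, so Mondays fall on 7, 14, 21, 28; the last is November 28.
Daylight saving runs 28 March – 28 November; 29 November 2033 is outside that window, so Pelan Province is on standard time at UTC−12:00.
15:00 Pelan Province + 12h = 03:00 UTC (rolling into the next day, 30 November 2033).
1 March 2033 is a Tuesday, so the first Sunday is March 6 and the fourth is March 27.
1 November 2033 is a Tuesday, so the first Saturday is November 5.
At the standard offset (UTC+03:00), 03:00 UTC + 3h = 06:00 Mesath Standard Time standard time.
The standard-time date in Mesath Standard Time, 30 November 2033, is outside the daylight-saving period (27 March – 5 November), so Mesath Standard Time is on standard time, UTC+03:00.
03:00 UTC + 3h = 06:00 Mesath Standard Time.

06:00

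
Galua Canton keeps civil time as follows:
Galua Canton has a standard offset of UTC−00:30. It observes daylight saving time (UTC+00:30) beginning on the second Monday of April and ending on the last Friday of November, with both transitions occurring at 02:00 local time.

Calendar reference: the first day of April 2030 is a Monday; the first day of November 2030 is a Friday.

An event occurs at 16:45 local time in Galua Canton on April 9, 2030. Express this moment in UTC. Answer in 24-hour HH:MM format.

16:15

1 April 2030 is a Monday, so the first Monday is April 1 and the second is April 8.
1 November 2030 is a Friday, so Fridays fall on 1, 8, 15, 22, 29; the last is November 29.
April 9, 2030 lies within the daylight-saving period (8 April – 29 November), so Galua Canton is on daylight time, UTC+00:30.
16:45 local − 0h30m = 16:15 UTC.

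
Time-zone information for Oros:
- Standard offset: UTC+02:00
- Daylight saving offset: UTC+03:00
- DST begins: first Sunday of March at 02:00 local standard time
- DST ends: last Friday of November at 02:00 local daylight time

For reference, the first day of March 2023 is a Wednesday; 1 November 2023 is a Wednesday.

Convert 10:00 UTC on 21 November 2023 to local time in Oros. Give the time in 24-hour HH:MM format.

1 March 2023 is a Wednesday, so the first Sunday is March 5.
1 November 2023 is a Wednesday, so Fridays fall on 3, 10, 17, 24; the last is November 24.
At the standard offset (UTC+02:00), 10:00 UTC + 2h = 12:00 Oros standard time.
The standard-time date in Oros, 21 November 2023, lies within the daylight-saving period (5 March – 24 November), so Oros is on daylight time, UTC+03:00.
10:00 UTC + 3h = 13:00 local.

13:00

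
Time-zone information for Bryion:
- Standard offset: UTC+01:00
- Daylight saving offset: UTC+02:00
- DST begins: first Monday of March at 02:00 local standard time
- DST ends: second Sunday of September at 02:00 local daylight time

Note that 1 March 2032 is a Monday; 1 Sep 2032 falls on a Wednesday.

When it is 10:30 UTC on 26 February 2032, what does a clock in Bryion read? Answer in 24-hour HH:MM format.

1 March 2032 is a Monday, so the first Monday is March 1.
1 September 2032 is a Wednesday, so the first Sunday is September 5 and the second is September 12.
At the standard offset (UTC+01:00), 10:30 UTC + 1h = 11:30 Bryion standard time.
The standard-time date in Bryion, 26 February 2032, does not fall between 1 March and 12 September, so daylight saving is not in effect and Bryion is at UTC+01:00.
10:30 UTC + 1h = 11:30 local.

11:30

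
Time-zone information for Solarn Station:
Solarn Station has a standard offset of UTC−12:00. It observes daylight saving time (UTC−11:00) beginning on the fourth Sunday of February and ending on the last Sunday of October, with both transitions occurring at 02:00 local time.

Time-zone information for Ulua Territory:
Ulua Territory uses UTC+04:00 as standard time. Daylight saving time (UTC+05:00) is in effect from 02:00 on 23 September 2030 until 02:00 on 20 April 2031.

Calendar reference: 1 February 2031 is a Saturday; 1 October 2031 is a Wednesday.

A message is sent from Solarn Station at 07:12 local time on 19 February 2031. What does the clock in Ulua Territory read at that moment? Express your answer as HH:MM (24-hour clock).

1 February 2031 is a Saturday, so the first Sunday is February 2 and the fourth is February 23.
1 October 2031 is a Wednesday, so Sundays fall on 5, 12, 19, 26; the last is October 26.
19 February 2031 is outside the daylight-saving period (23 February – 26 October), so Solarn Station is on standard time, UTC−12:00.
07:12 Solarn Station + 12h = 19:12 UTC.
At the standard offset (UTC+04:00), 19:12 UTC + 4h = 23:12 Ulua Territory standard time.
Daylight saving runs 23 September 2030 – 20 April 2031; the standard-time date in Ulua Territory, 19 February 2031, is inside that window, so Ulua Territory is at UTC+05:00.
19:12 UTC + 5h = 00:12 Ulua Territory (rolling into the next day, 20 February 2031).

00:12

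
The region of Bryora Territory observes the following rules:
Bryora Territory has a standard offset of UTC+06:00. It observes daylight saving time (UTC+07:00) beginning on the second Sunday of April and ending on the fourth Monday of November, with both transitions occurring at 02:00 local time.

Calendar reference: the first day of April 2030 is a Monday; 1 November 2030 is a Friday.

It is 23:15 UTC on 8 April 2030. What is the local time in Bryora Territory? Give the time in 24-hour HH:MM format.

1 April 2030 is a Monday, so the first Sunday is April 7 and the second is April 14.
1 November 2030 is a Friday, so the first Monday is November 4 and the fourth is November 25.
At the standard offset (UTC+06:00), 23:15 UTC + 6h = 05:15 Bryora Territory standard time (rolling into the next day, 9 April 2030).
Daylight saving runs 14 April – 25 November; the standard-time date in Bryora Territory, 9 April 2030, is outside that window, so Bryora Territory is on standard time at UTC+06:00.
23:15 UTC + 6h = 05:15 local (rolling into the next day, 9 April 2030).

05:15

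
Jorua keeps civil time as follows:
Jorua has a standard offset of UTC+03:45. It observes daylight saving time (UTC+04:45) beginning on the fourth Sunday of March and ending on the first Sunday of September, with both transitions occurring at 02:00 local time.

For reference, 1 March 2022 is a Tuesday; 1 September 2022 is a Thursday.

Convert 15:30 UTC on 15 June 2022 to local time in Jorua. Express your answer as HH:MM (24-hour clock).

1 March 2022 is a Tuesday, so the first Sunday is March 6 and the fourth is March 27.
1 September 2022 is a Thursday, so the first Sunday is September 4.
At the standard offset (UTC+03:45), 15:30 UTC + 3h45m = 19:15 Jorua standard time.
Daylight saving runs 27 March – 4 September; the standard-time date in Jorua, 15 June 2022, is inside that window, so Jorua is at UTC+04:45.
15:30 UTC + 4h45m = 20:15 local.

20:15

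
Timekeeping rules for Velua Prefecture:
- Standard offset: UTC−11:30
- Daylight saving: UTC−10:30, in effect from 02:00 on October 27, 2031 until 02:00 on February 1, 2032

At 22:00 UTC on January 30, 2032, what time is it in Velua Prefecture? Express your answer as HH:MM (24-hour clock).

At the standard offset (UTC−11:30), 22:00 UTC − 11h30m = 10:30 Velua Prefecture standard time.
Daylight saving runs 27 October 2031 – 1 February 2032; the standard-time date in Velua Prefecture, January 30, 2032, is inside that window, so Velua Prefecture is at UTC−10:30.
22:00 UTC − 10h30m = 11:30 local.

11:30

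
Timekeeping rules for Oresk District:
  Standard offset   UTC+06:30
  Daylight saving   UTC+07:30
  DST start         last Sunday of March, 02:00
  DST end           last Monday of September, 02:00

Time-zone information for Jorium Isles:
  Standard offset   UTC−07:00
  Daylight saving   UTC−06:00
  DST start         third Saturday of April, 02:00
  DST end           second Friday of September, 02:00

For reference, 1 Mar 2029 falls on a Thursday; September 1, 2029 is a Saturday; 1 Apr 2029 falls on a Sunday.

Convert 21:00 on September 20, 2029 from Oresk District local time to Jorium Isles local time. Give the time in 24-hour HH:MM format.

06:30

1 March 2029 is a Thursday, so Sundays fall on 4, 11, 18, 25; the last is March 25.
1 September 2029 is a Saturday, so Mondays fall on 3, 10, 17, 24; the last is September 24.
September 20, 2029 falls between 25 March and 24 September, so daylight saving is in effect and Oresk District is at UTC+07:30.
21:00 Oresk District − 7h30m = 13:30 UTC.
1 April 2029 is a Sunday, so the first Saturday is April 7 and the third is April 21.
1 September 2029 is a Saturday, so the first Friday is September 7 and the second is September 14.
At the standard offset (UTC−07:00), 13:30 UTC − 7h = 06:30 Jorium Isles standard time.
The standard-time date in Jorium Isles, September 20, 2029, is outside the daylight-saving period (21 April – 14 September), so Jorium Isles is on standard time, UTC−07:00.
13:30 UTC − 7h = 06:30 Jorium Isles.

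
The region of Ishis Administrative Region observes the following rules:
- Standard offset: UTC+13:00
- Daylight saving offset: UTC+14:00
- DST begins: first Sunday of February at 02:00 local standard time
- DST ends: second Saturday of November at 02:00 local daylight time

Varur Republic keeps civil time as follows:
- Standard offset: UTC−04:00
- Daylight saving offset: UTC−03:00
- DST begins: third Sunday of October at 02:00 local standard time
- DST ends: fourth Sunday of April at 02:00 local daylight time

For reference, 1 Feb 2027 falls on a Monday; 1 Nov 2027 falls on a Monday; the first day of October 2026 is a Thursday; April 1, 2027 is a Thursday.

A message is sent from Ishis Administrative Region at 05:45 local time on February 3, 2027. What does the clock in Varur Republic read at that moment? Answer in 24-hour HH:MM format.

1 February 2027 is a Monday, so the first Sunday is February 7.
1 November 2027 is a Monday, so the first Saturday is November 6 and the second is November 13.
February 3, 2027 does not fall between 7 February and 13 November, so daylight saving is not in effect and Ishis Administrative Region is at UTC+13:00.
05:45 Ishis Administrative Region − 13h = 16:45 UTC (rolling into the previous day, 2 February 2027).
1 October 2026 is a Thursday, so the first Sunday is October 4 and the third is October 18.
1 April 2027 is a Thursday, so the first Sunday is April 4 and the fourth is April 25.
At the standard offset (UTC−04:00), 16:45 UTC − 4h = 12:45 Varur Republic standard time.
The standard-time date in Varur Republic, February 2, 2027, falls between 18 October 2026 and 25 April 2027, so daylight saving is in effect and Varur Republic is at UTC−03:00.
16:45 UTC − 3h = 13:45 Varur Republic.

13:45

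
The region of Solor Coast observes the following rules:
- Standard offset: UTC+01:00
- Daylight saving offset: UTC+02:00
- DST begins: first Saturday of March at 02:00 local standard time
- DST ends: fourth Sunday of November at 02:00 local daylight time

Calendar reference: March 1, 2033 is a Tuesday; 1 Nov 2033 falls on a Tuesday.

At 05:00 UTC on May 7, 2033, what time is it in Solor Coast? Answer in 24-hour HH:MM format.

07:00

1 March 2033 is a Tuesday, so the first Saturday is March 5.
1 November 2033 is a Tuesday, so the first Sunday is November 6 and the fourth is November 27.
At the standard offset (UTC+01:00), 05:00 UTC + 1h = 06:00 Solor Coast standard time.
Daylight saving runs 5 March – 27 November; the standard-time date in Solor Coast, May 7, 2033, is inside that window, so Solor Coast is at UTC+02:00.
05:00 UTC + 2h = 07:00 local.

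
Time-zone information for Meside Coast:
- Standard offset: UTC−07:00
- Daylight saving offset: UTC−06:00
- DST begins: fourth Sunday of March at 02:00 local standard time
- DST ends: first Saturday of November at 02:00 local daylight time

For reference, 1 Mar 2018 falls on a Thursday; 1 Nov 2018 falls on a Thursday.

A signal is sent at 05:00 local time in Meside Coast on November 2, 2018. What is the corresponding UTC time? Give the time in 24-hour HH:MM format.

1 March 2018 is a Thursday, so the first Sunday is March 4 and the fourth is March 25.
1 November 2018 is a Thursday, so the first Saturday is November 3.
November 2, 2018 falls between 25 March and 3 November, so daylight saving is in effect and Meside Coast is at UTC−06:00.
05:00 local + 6h = 11:00 UTC.

11:00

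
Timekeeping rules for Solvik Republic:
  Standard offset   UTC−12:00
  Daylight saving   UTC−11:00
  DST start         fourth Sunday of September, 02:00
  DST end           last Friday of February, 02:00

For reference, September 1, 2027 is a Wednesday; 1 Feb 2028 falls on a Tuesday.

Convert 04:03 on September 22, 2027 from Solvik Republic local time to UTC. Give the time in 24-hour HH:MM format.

16:03

1 September 2027 is a Wednesday, so the first Sunday is September 5 and the fourth is September 26.
1 February 2028 is a Tuesday, so Fridays fall on 4, 11, 18, 25; the last is February 25.
September 22, 2027 is outside the daylight-saving period (26 September 2027 – 25 February 2028), so Solvik Republic is on standard time, UTC−12:00.
04:03 local + 12h = 16:03 UTC.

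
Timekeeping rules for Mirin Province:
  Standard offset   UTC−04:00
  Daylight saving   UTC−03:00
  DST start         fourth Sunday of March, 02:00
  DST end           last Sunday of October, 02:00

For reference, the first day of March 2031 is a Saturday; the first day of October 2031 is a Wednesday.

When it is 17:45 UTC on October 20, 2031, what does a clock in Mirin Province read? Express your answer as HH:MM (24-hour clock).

14:45

1 March 2031 is a Saturday, so the first Sunday is March 2 and the fourth is March 23.
1 October 2031 is a Wednesday, so Sundays fall on 5, 12, 19, 26; the last is October 26.
At the standard offset (UTC−04:00), 17:45 UTC − 4h = 13:45 Mirin Province standard time.
Daylight saving runs 23 March – 26 October; the standard-time date in Mirin Province, October 20, 2031, is inside that window, so Mirin Province is at UTC−03:00.
17:45 UTC − 3h = 14:45 local.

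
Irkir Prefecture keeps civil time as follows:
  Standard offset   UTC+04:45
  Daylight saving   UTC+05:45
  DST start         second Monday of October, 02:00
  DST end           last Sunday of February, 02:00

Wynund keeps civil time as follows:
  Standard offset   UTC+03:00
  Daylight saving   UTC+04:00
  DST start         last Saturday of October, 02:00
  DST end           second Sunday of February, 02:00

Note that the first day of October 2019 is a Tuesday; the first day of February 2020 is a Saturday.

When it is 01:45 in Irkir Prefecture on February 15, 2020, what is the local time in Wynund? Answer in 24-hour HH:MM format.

23:00

1 October 2019 is a Tuesday, so the first Monday is October 7 and the second is October 14.
1 February 2020 is a Saturday, so Sundays fall on 2, 9, 16, 23; the last is February 23.
Daylight saving runs 14 October 2019 – 23 February 2020; February 15, 2020 is inside that window, so Irkir Prefecture is at UTC+05:45.
01:45 Irkir Prefecture − 5h45m = 20:00 UTC (rolling into the previous day, 14 February 2020).
1 October 2019 is a Tuesday, so Saturdays fall on 5, 12, 19, 26; the last is October 26.
1 February 2020 is a Saturday, so the first Sunday is February 2 and the second is February 9.
At the standard offset (UTC+03:00), 20:00 UTC + 3h = 23:00 Wynund standard time.
The standard-time date in Wynund, February 14, 2020, is outside the daylight-saving period (26 October 2019 – 9 February 2020), so Wynund is on standard time, UTC+03:00.
20:00 UTC + 3h = 23:00 Wynund.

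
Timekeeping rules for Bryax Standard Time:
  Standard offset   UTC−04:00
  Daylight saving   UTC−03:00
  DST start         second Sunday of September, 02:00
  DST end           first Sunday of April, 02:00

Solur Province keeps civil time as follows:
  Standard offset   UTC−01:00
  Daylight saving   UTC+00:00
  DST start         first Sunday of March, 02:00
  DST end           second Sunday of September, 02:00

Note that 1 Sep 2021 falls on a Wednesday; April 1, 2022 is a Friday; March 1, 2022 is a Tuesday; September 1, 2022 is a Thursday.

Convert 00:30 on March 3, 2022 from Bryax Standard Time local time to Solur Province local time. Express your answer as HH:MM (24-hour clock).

02:30

1 September 2021 is a Wednesday, so the first Sunday is September 5 and the second is September 12.
1 April 2022 is a Friday, so the first Sunday is April 3.
Daylight saving runs 12 September 2021 – 3 April 2022; March 3, 2022 is inside that window, so Bryax Standard Time is at UTC−03:00.
00:30 Bryax Standard Time + 3h = 03:30 UTC.
1 March 2022 is a Tuesday, so the first Sunday is March 6.
1 September 2022 is a Thursday, so the first Sunday is September 4 and the second is September 11.
At the standard offset (UTC−01:00), 03:30 UTC − 1h = 02:30 Solur Province standard time.
Daylight saving runs 6 March – 11 September; the standard-time date in Solur Province, March 3, 2022, is outside that window, so Solur Province is on standard time at UTC−01:00.
03:30 UTC − 1h = 02:30 Solur Province.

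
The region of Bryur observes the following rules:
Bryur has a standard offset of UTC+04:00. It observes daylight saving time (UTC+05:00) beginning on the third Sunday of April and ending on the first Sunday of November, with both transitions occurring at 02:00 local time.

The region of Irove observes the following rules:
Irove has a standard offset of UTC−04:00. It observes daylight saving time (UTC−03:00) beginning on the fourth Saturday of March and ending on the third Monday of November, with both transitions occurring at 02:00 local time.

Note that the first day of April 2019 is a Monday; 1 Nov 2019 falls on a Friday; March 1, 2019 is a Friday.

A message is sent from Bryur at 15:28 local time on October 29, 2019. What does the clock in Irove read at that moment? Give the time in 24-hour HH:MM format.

07:28

1 April 2019 is a Monday, so the first Sunday is April 7 and the third is April 21.
1 November 2019 is a Friday, so the first Sunday is November 3.
October 29, 2019 lies within the daylight-saving period (21 April – 3 November), so Bryur is on daylight time, UTC+05:00.
15:28 Bryur − 5h = 10:28 UTC.
1 March 2019 is a Friday, so the first Saturday is March 2 and the fourth is March 23.
1 November 2019 is a Friday, so the first Monday is November 4 and the third is November 18.
At the standard offset (UTC−04:00), 10:28 UTC − 4h = 06:28 Irove standard time.
The standard-time date in Irove, October 29, 2019, falls between 23 March and 18 November, so daylight saving is in effect and Irove is at UTC−03:00.
10:28 UTC − 3h = 07:28 Irove.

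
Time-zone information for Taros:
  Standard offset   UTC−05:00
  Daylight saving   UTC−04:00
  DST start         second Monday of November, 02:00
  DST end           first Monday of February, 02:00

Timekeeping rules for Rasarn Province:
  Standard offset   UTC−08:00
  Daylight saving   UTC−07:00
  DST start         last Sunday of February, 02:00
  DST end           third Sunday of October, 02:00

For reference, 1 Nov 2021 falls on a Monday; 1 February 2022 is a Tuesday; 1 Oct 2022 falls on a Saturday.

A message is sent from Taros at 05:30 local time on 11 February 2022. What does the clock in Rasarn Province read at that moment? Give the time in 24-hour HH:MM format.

1 November 2021 is a Monday, so the first Monday is November 1 and the second is November 8.
1 February 2022 is a Tuesday, so the first Monday is February 7.
11 February 2022 is outside the daylight-saving period (8 November 2021 – 7 February 2022), so Taros is on standard time, UTC−05:00.
05:30 Taros + 5h = 10:30 UTC.
1 February 2022 is a Tuesday, so Sundays fall on 6, 13, 20, 27; the last is February 27.
1 October 2022 is a Saturday, so the first Sunday is October 2 and the third is October 16.
At the standard offset (UTC−08:00), 10:30 UTC − 8h = 02:30 Rasarn Province standard time.
The standard-time date in Rasarn Province, 11 February 2022, does not fall between 27 February and 16 October, so daylight saving is not in effect and Rasarn Province is at UTC−08:00.
10:30 UTC − 8h = 02:30 Rasarn Province.

02:30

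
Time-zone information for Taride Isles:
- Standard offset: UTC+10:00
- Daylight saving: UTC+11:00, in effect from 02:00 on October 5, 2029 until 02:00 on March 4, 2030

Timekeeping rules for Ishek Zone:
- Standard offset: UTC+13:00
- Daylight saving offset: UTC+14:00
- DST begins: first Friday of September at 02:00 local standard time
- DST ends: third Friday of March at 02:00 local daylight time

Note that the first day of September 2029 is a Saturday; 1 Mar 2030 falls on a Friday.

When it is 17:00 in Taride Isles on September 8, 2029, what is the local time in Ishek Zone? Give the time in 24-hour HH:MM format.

Daylight saving runs 5 October 2029 – 4 March 2030; September 8, 2029 is outside that window, so Taride Isles is on standard time at UTC+10:00.
17:00 Taride Isles − 10h = 07:00 UTC.
1 September 2029 is a Saturday, so the first Friday is September 7.
1 March 2030 is a Friday, so the first Friday is March 1 and the third is March 15.
At the standard offset (UTC+13:00), 07:00 UTC + 13h = 20:00 Ishek Zone standard time.
The standard-time date in Ishek Zone, September 8, 2029, lies within the daylight-saving period (7 September 2029 – 15 March 2030), so Ishek Zone is on daylight time, UTC+14:00.
07:00 UTC + 14h = 21:00 Ishek Zone.

21:00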